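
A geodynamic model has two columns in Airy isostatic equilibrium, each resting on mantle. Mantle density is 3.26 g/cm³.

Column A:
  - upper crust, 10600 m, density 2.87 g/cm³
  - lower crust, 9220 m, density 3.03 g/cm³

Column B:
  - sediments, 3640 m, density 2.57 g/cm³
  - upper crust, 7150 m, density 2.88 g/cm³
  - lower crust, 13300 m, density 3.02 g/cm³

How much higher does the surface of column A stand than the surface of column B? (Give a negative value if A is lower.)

For any compensation level in the mantle, the mantle terms cancel and isostasy reduces to e = (Σt_A − Σt_B) − (Σ(ρt)_A − Σ(ρt)_B) / ρ_m.
Σt_A = 19820 m; Σt_B = 24090 m; Σ(ρt)_A = 58358.6; Σ(ρt)_B = 70112.8 (in m·g/cm³).
e = (19820 − 24090) − (58358.6 − 70112.8) / 3.26 = −664 m.

−664 m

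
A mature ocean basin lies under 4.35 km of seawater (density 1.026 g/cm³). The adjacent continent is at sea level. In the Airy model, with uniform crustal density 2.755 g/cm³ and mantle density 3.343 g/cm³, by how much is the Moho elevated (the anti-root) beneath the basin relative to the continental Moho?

12.8 km

Balancing pressure at the compensation depth: replacing crust with seawater at the top is compensated by replacing crust with mantle at the base: d (ρ_c − ρ_w) = a (ρ_m − ρ_c).
a = d (ρ_c − ρ_w)/(ρ_m − ρ_c) = 4.35 km × 1.729/0.588 = 12.8 km.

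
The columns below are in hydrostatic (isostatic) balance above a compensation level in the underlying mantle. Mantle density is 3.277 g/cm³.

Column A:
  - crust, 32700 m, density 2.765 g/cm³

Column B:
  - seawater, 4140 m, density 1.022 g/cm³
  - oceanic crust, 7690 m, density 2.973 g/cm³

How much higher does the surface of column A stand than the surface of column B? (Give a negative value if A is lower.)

1550 m

For any compensation level in the mantle, the mantle terms cancel and isostasy reduces to e = (Σt_A − Σt_B) − (Σ(ρt)_A − Σ(ρt)_B) / ρ_m.
Σt_A = 32700 m; Σt_B = 11830 m; Σ(ρt)_A = 90415.5; Σ(ρt)_B = 27093.45 (in m·g/cm³).
e = (32700 − 11830) − (90415.5 − 27093.45) / 3.277 = 1550 m.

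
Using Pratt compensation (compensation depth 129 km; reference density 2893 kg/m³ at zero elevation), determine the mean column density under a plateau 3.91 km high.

2810 kg/m³

Pratt balance: ρ_ref D = ρ (D + h).
ρ = ρ_ref D/(D + h) = 2893 × 129 km/(129 km + 3.91 km) = 2810 kg/m³.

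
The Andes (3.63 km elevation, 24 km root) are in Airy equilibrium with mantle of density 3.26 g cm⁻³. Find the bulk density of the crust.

2.83 g cm⁻³

ρ_c h = (ρ_m − ρ_c) r → ρ_c (h + r) = ρ_m r → ρ_c = ρ_m r / (h + r).
ρ_c = 3.26 × 24 km / (3.63 km + 24 km) = 2.83 g cm⁻³.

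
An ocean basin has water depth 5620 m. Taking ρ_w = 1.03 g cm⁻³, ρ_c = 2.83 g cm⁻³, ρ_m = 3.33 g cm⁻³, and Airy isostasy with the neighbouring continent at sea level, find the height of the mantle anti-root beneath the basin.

20200 m

Isostatic balance requires: replacing crust with seawater at the top is compensated by replacing crust with mantle at the base: d (ρ_c − ρ_w) = a (ρ_m − ρ_c).
a = d (ρ_c − ρ_w)/(ρ_m − ρ_c) = 5620 m × 1.8/0.5 = 20200 m.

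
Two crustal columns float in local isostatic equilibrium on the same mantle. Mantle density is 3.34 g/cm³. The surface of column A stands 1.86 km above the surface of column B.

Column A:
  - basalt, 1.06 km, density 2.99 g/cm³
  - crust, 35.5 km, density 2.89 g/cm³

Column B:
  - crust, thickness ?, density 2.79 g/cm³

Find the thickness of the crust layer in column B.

Take the compensation level at the base of the deeper column (depth z_c below the surface of column A) and equate Σ ρ_i t_i down to z_c; mantle fills any gap and the z_c terms cancel.
Column A: 1.06×2.99 + 35.5×2.89 + (z_c − 36.56)×3.34
Column B: 1.86×0 + x×2.79 + (z_c − 1.86 − 0 − x)×3.34
The z_c×3.34 term appears on both sides and cancels. Collect the known terms of each column as K = Σ(ρt)_known − 3.34 × (depth of known layers): K_A = 105.7644 − 3.34×36.56 = −16.346; K_B = 0 − 3.34×(1.86 + 0) = −6.2124.
Balance: K_A = K_B − x×(3.34 − 2.79), so x = (K_B − K_A)/(3.34 − 2.79) = 10.1336/0.55 = 18.4 km.

18.4 km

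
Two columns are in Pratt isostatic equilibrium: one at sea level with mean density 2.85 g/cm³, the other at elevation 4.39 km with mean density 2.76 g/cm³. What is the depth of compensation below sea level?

ρ_ref D = ρ (D + h) → D (ρ_ref − ρ) = ρ h.
D = ρ h/(ρ_ref − ρ) = 2.76 × 4.39 km/(2.85 − 2.76) = 135 km.

135 km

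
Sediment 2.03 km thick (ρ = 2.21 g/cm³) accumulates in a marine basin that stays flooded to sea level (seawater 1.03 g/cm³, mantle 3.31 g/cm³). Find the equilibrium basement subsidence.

1.05 km

Submarine loading: the sediment displaces seawater, and the subsidence is in turn flooded, so s (ρ_m − ρ_w) = t (ρ_sed − ρ_w).
s = 2.03 km × (2.21 − 1.03) / (3.31 − 1.03) = 1.05 km.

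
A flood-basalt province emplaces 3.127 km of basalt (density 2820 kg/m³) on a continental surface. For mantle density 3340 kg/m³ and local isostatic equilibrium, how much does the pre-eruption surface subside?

Subaerial loading: s = t ρ_load / ρ_m.
s = 3.127 km × 2820/3340 = 2.64 km.

2.64 km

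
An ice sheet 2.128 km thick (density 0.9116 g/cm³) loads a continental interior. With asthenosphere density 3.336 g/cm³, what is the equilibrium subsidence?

0.582 km

By Archimedes' principle applied to the lithosphere: the ice load ρ_ice t is balanced by mantle displaced below, ρ_m s.
s = t ρ_ice / ρ_m = 2.128 km × 0.9116/3.336 = 0.582 km.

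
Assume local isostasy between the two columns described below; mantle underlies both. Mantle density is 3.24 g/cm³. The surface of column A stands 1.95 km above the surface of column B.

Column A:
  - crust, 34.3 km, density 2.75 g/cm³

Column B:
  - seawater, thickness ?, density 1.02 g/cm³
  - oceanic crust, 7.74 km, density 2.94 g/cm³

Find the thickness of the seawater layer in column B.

3.68 km

Take the compensation level at the base of the deeper column (depth z_c below the surface of column A) and equate Σ ρ_i t_i down to z_c; mantle fills any gap and the z_c terms cancel.
Column A: 34.3×2.75 + (z_c − 34.3)×3.24
Column B: 1.95×0 + x×1.02 + 7.74×2.94 + (z_c − 1.95 − 7.74 − x)×3.24
The z_c×3.24 term appears on both sides and cancels. Collect the known terms of each column as K = Σ(ρt)_known − 3.24 × (depth of known layers): K_A = 94.325 − 3.24×34.3 = −16.807; K_B = 22.7556 − 3.24×(1.95 + 7.74) = −8.64.
Balance: K_A = K_B − x×(3.24 − 1.02), so x = (K_B − K_A)/(3.24 − 1.02) = 8.167/2.22 = 3.68 km.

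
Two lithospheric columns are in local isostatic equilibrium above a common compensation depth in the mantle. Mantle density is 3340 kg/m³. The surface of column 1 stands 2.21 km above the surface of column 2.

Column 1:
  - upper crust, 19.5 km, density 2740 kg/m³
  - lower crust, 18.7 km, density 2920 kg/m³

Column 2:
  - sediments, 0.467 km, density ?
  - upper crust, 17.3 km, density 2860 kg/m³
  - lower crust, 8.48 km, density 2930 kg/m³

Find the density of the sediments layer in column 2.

2500 kg/m³

Take the compensation level at the base of the deeper column (depth z_c below the surface of column 1) and equate Σ ρ_i t_i down to z_c; mantle fills any gap and the z_c terms cancel.
Column 1: 19.5×2740 + 18.7×2920 + (z_c − 38.2)×3340
Column 2: 2.21×0 + 0.467×ρ + 17.3×2860 + 8.48×2930 + (z_c − 2.21 − 26.247)×3340
The z_c×3340 term appears on both sides and cancels. Collect the known terms of each column as K = Σ(ρt)_known − 3340 × (depth of known layers): K_1 = 108034 − 3340×38.2 = −19554; K_2 = 74324.4 − 3340×(2.21 + 26.247) = −20721.98.
Balance: K_1 = K_2 + 0.467×ρ, so ρ = (K_1 − K_2)/0.467 = 1167.98/0.467 = 2500 kg/m³.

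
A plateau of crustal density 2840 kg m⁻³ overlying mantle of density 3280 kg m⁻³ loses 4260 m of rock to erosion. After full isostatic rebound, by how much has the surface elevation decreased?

571 m

Rebound u = e ρ_c/ρ_m = 4260 m × 2840/3280 = 3689 m.
Net surface drop = e − u = 4260 m − 3689 m = e (ρ_m − ρ_c)/ρ_m = 571 m.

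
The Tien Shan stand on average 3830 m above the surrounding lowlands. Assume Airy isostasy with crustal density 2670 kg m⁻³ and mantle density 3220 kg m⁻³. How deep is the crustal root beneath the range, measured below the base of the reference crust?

18600 m

Isostatic balance requires: the weight of the topography is balanced by the buoyancy of the root, ρ_c h = (ρ_m − ρ_c) r.
r = h · ρ_c / (ρ_m − ρ_c) = 3830 m × 2670 / (3220 − 2670) = 18600 m.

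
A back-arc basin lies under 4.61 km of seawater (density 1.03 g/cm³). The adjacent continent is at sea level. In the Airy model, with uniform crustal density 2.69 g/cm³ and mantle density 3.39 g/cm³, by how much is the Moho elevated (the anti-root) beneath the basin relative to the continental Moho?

10.9 km

Isostatic balance requires: replacing crust with seawater at the top is compensated by replacing crust with mantle at the base: d (ρ_c − ρ_w) = a (ρ_m − ρ_c).
a = d (ρ_c − ρ_w)/(ρ_m − ρ_c) = 4.61 km × 1.66/0.7 = 10.9 km.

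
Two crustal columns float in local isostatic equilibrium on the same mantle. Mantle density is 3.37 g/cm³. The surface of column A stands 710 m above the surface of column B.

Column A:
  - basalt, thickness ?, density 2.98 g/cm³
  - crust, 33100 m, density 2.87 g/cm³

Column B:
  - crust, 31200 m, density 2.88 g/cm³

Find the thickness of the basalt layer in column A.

2900 m

Take the compensation level at the base of the deeper column (depth z_c below the surface of column A) and equate Σ ρ_i t_i down to z_c; mantle fills any gap and the z_c terms cancel.
Column A: x×2.98 + 33100×2.87 + (z_c − 33100 − x)×3.37
Column B: 710×0 + 31200×2.88 + (z_c − 710 − 31200)×3.37
The z_c×3.37 term appears on both sides and cancels. Collect the known terms of each column as K = Σ(ρt)_known − 3.37 × (depth of known layers): K_A = 94997 − 3.37×33100 = −16550; K_B = 89856 − 3.37×(710 + 31200) = −17680.7.
Balance: K_A − x×(3.37 − 2.98) = K_B, so x = (K_A − K_B)/(3.37 − 2.98) = 1130.7/0.39 = 2900 m.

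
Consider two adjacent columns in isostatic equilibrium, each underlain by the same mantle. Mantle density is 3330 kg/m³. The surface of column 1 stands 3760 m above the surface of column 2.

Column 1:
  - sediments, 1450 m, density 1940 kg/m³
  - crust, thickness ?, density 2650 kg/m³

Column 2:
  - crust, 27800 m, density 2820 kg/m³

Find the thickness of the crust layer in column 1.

36300 m

Take the compensation level at the base of the deeper column (depth z_c below the surface of column 1) and equate Σ ρ_i t_i down to z_c; mantle fills any gap and the z_c terms cancel.
Column 1: 1450×1940 + x×2650 + (z_c − 1450 − x)×3330
Column 2: 3760×0 + 27800×2820 + (z_c − 3760 − 27800)×3330
The z_c×3330 term appears on both sides and cancels. Collect the known terms of each column as K = Σ(ρt)_known − 3330 × (depth of known layers): K_1 = 2813000 − 3330×1450 = −2015500; K_2 = 78396000 − 3330×(3760 + 27800) = −26698800.
Balance: K_1 − x×(3330 − 2650) = K_2, so x = (K_1 − K_2)/(3330 − 2650) = 24683300/680 = 36300 m.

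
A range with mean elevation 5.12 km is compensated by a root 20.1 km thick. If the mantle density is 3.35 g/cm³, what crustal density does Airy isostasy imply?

ρ_c h = (ρ_m − ρ_c) r → ρ_c (h + r) = ρ_m r → ρ_c = ρ_m r / (h + r).
ρ_c = 3.35 × 20.1 km / (5.12 km + 20.1 km) = 2.67 g/cm³.

2.67 g/cm³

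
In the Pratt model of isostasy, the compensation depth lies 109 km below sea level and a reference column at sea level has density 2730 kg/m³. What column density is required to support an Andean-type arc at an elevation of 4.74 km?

Pratt balance: ρ_ref D = ρ (D + h).
ρ = ρ_ref D/(D + h) = 2730 × 109 km/(109 km + 4.74 km) = 2620 kg/m³.

2620 kg/m³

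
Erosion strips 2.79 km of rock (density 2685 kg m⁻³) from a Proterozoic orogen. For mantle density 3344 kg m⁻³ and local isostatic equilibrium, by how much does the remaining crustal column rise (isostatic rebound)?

Unloading: uplift u = e ρ_c/ρ_m = 2.79 km × 2685/3344 = 2.24 km.

2.24 km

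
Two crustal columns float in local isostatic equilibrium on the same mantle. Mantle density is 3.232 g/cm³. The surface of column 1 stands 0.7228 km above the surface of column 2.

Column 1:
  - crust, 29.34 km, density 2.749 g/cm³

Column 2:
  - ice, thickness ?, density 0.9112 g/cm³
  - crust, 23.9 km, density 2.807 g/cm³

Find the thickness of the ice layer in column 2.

0.723 km

Take the compensation level at the base of the deeper column (depth z_c below the surface of column 1) and equate Σ ρ_i t_i down to z_c; mantle fills any gap and the z_c terms cancel.
Column 1: 29.34×2.749 + (z_c − 29.34)×3.232
Column 2: 0.7228×0 + x×0.9112 + 23.9×2.807 + (z_c − 0.7228 − 23.9 − x)×3.232
The z_c×3.232 term appears on both sides and cancels. Collect the known terms of each column as K = Σ(ρt)_known − 3.232 × (depth of known layers): K_1 = 80.65566 − 3.232×29.34 = −14.17122; K_2 = 67.0873 − 3.232×(0.7228 + 23.9) = −12.4935896.
Balance: K_1 = K_2 − x×(3.232 − 0.9112), so x = (K_2 − K_1)/(3.232 − 0.9112) = 1.67763/2.3208 = 0.723 km.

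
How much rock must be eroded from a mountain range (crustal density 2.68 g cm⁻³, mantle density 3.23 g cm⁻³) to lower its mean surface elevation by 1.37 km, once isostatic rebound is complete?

8.05 km

Net drop Δ = e − u = e − e ρ_c/ρ_m = e (ρ_m − ρ_c)/ρ_m.
e = Δ ρ_m/(ρ_m − ρ_c) = 1.37 km × 3.23/0.55 = 8.05 km.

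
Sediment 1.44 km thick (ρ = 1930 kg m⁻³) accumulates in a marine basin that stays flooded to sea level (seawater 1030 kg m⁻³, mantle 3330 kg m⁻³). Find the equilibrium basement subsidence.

Submarine loading: the sediment displaces seawater, and the subsidence is in turn flooded, so s (ρ_m − ρ_w) = t (ρ_sed − ρ_w).
s = 1.44 km × (1930 − 1030) / (3330 − 1030) = 0.563 km.

0.563 km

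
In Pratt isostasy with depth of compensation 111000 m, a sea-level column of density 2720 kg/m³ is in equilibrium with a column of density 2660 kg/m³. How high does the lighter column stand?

ρ_ref D = ρ (D + h) → h = D (ρ_ref − ρ)/ρ.
h = 111000 m × (2720 − 2660)/2660 = 2500 m.

2500 m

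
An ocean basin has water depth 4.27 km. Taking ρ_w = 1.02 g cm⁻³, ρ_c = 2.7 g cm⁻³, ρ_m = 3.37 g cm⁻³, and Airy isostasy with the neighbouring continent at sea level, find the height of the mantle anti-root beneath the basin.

10.7 km

In Airy isostatic equilibrium: replacing crust with seawater at the top is compensated by replacing crust with mantle at the base: d (ρ_c − ρ_w) = a (ρ_m − ρ_c).
a = d (ρ_c − ρ_w)/(ρ_m − ρ_c) = 4.27 km × 1.68/0.67 = 10.7 km.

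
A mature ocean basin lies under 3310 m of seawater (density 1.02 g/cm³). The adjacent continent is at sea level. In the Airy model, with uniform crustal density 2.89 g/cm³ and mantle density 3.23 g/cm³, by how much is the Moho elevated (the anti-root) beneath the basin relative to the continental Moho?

Balancing pressure at the compensation depth: replacing crust with seawater at the top is compensated by replacing crust with mantle at the base: d (ρ_c − ρ_w) = a (ρ_m − ρ_c).
a = d (ρ_c − ρ_w)/(ρ_m − ρ_c) = 3310 m × 1.87/0.34 = 18200 m.

18200 m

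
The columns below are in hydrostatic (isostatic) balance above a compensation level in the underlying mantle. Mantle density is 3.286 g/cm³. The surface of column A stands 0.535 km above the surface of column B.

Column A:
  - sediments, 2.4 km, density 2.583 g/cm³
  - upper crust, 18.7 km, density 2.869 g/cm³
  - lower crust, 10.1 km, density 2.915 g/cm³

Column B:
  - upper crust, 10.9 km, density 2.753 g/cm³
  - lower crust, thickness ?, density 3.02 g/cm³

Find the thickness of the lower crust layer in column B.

Take the compensation level at the base of the deeper column (depth z_c below the surface of column A) and equate Σ ρ_i t_i down to z_c; mantle fills any gap and the z_c terms cancel.
Column A: 2.4×2.583 + 18.7×2.869 + 10.1×2.915 + (z_c − 31.2)×3.286
Column B: 0.535×0 + 10.9×2.753 + x×3.02 + (z_c − 0.535 − 10.9 − x)×3.286
The z_c×3.286 term appears on both sides and cancels. Collect the known terms of each column as K = Σ(ρt)_known − 3.286 × (depth of known layers): K_A = 89.291 − 3.286×31.2 = −13.2322; K_B = 30.0077 − 3.286×(0.535 + 10.9) = −7.56771.
Balance: K_A = K_B − x×(3.286 − 3.02), so x = (K_B − K_A)/(3.286 − 3.02) = 5.66449/0.266 = 21.3 km.

21.3 km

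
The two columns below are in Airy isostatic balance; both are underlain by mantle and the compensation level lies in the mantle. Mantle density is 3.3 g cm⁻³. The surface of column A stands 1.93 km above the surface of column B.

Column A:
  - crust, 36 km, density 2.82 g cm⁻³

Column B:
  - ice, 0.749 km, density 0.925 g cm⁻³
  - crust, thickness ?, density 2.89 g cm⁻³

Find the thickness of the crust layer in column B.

22.3 km

Take the compensation level at the base of the deeper column (depth z_c below the surface of column A) and equate Σ ρ_i t_i down to z_c; mantle fills any gap and the z_c terms cancel.
Column A: 36×2.82 + (z_c − 36)×3.3
Column B: 1.93×0 + 0.749×0.925 + x×2.89 + (z_c − 1.93 − 0.749 − x)×3.3
The z_c×3.3 term appears on both sides and cancels. Collect the known terms of each column as K = Σ(ρt)_known − 3.3 × (depth of known layers): K_A = 101.52 − 3.3×36 = −17.28; K_B = 0.692825 − 3.3×(1.93 + 0.749) = −8.147875.
Balance: K_A = K_B − x×(3.3 − 2.89), so x = (K_B − K_A)/(3.3 − 2.89) = 9.13213/0.41 = 22.3 km.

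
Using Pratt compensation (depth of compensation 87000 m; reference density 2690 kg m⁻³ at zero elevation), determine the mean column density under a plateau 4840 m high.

2550 kg m⁻³

Pratt balance: ρ_ref D = ρ (D + h).
ρ = ρ_ref D/(D + h) = 2690 × 87000 m/(87000 m + 4840 m) = 2550 kg m⁻³.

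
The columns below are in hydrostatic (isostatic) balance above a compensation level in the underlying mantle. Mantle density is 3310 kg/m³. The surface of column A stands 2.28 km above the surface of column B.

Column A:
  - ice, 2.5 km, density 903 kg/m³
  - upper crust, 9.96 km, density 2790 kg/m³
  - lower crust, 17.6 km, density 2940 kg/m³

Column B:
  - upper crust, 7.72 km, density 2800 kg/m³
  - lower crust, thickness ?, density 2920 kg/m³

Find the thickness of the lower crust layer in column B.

16 km

Take the compensation level at the base of the deeper column (depth z_c below the surface of column A) and equate Σ ρ_i t_i down to z_c; mantle fills any gap and the z_c terms cancel.
Column A: 2.5×903 + 9.96×2790 + 17.6×2940 + (z_c − 30.06)×3310
Column B: 2.28×0 + 7.72×2800 + x×2920 + (z_c − 2.28 − 7.72 − x)×3310
The z_c×3310 term appears on both sides and cancels. Collect the known terms of each column as K = Σ(ρt)_known − 3310 × (depth of known layers): K_A = 81789.9 − 3310×30.06 = −17708.7; K_B = 21616 − 3310×(2.28 + 7.72) = −11484.
Balance: K_A = K_B − x×(3310 − 2920), so x = (K_B − K_A)/(3310 − 2920) = 6224.7/390 = 16 km.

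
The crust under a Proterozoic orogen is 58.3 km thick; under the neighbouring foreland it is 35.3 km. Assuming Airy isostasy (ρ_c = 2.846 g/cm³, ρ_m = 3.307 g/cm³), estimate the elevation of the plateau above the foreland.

3.21 km

Excess crust Δ = 58.3 km − 35.3 km = 23 km, split between elevation h and root r with h + r = Δ.
Airy balance ρ_c h = (ρ_m − ρ_c) r gives r = h ρ_c/(ρ_m − ρ_c), so h (1 + ρ_c/(ρ_m − ρ_c)) = Δ, i.e. h = Δ (ρ_m − ρ_c)/ρ_m.
h = 23 km × 0.461/3.307 = 3.21 km.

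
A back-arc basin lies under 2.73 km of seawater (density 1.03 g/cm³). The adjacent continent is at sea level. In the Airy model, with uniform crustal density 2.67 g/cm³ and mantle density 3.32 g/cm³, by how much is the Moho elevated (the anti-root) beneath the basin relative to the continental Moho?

6.89 km

In Airy isostatic equilibrium: replacing crust with seawater at the top is compensated by replacing crust with mantle at the base: d (ρ_c − ρ_w) = a (ρ_m − ρ_c).
a = d (ρ_c − ρ_w)/(ρ_m − ρ_c) = 2.73 km × 1.64/0.65 = 6.89 km.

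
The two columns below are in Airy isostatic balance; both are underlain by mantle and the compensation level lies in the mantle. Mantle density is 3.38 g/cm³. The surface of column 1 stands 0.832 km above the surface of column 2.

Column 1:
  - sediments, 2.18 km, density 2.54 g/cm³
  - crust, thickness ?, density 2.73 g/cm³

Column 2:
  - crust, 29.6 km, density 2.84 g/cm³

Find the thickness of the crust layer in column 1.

26.1 km

Take the compensation level at the base of the deeper column (depth z_c below the surface of column 1) and equate Σ ρ_i t_i down to z_c; mantle fills any gap and the z_c terms cancel.
Column 1: 2.18×2.54 + x×2.73 + (z_c − 2.18 − x)×3.38
Column 2: 0.832×0 + 29.6×2.84 + (z_c − 0.832 − 29.6)×3.38
The z_c×3.38 term appears on both sides and cancels. Collect the known terms of each column as K = Σ(ρt)_known − 3.38 × (depth of known layers): K_1 = 5.5372 − 3.38×2.18 = −1.8312; K_2 = 84.064 − 3.38×(0.832 + 29.6) = −18.79616.
Balance: K_1 − x×(3.38 − 2.73) = K_2, so x = (K_1 − K_2)/(3.38 − 2.73) = 16.965/0.65 = 26.1 km.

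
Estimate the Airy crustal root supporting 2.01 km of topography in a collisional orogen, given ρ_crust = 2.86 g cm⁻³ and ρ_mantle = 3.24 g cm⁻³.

By Archimedes' principle applied to the lithosphere: the weight of the topography is balanced by the buoyancy of the root, ρ_c h = (ρ_m − ρ_c) r.
r = h · ρ_c / (ρ_m − ρ_c) = 2.01 km × 2.86 / (3.24 − 2.86) = 15.1 km.

15.1 km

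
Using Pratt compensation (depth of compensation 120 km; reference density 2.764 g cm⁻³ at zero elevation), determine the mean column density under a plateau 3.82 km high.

2.68 g cm⁻³

Pratt balance: ρ_ref D = ρ (D + h).
ρ = ρ_ref D/(D + h) = 2.764 × 120 km/(120 km + 3.82 km) = 2.68 g cm⁻³.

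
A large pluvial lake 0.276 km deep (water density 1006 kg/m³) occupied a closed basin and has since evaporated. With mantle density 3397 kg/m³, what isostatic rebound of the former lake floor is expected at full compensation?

0.0817 km

u = d ρ_w/ρ_m = 0.276 km × 1006/3397 = 0.0817 km.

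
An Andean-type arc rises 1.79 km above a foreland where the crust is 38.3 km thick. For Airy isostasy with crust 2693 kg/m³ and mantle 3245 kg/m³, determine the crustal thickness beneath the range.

Root depth r = h ρ_c / (ρ_m − ρ_c) = 1.79 km × 2693 / 552 = 8.733 km.
Total thickness = T + h + r = 38.3 km + 1.79 km + 8.733 km = 48.8 km.

48.8 km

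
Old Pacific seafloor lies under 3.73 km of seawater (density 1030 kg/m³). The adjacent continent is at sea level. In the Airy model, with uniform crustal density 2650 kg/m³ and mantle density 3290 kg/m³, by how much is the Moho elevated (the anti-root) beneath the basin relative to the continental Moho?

9.44 km

Balancing pressure at the compensation depth: replacing crust with seawater at the top is compensated by replacing crust with mantle at the base: d (ρ_c − ρ_w) = a (ρ_m − ρ_c).
a = d (ρ_c − ρ_w)/(ρ_m − ρ_c) = 3.73 km × 1620/640 = 9.44 km.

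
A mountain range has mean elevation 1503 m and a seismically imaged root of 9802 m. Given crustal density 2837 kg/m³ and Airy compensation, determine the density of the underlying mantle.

3270 kg/m³

Airy balance: ρ_c h = (ρ_m − ρ_c) r → ρ_m = ρ_c (1 + h/r).
ρ_m = 2837 × (1 + 1503 m/9802 m) = 3270 kg/m³.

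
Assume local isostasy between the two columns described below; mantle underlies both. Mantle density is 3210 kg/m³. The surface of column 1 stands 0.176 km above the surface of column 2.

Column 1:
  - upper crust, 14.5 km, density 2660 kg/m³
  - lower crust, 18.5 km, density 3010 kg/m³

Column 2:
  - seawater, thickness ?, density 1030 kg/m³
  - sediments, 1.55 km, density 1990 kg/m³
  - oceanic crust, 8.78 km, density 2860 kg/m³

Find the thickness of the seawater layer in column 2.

2.82 km

Take the compensation level at the base of the deeper column (depth z_c below the surface of column 1) and equate Σ ρ_i t_i down to z_c; mantle fills any gap and the z_c terms cancel.
Column 1: 14.5×2660 + 18.5×3010 + (z_c − 33)×3210
Column 2: 0.176×0 + x×1030 + 1.55×1990 + 8.78×2860 + (z_c − 0.176 − 10.33 − x)×3210
The z_c×3210 term appears on both sides and cancels. Collect the known terms of each column as K = Σ(ρt)_known − 3210 × (depth of known layers): K_1 = 94255 − 3210×33 = −11675; K_2 = 28195.3 − 3210×(0.176 + 10.33) = −5528.96.
Balance: K_1 = K_2 − x×(3210 − 1030), so x = (K_2 − K_1)/(3210 − 1030) = 6146.04/2180 = 2.82 km.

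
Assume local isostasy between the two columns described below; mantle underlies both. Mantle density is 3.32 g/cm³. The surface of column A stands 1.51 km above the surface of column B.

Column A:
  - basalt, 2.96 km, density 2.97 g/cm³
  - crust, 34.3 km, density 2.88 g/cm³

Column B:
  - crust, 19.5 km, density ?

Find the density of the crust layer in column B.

2.75 g/cm³

Take the compensation level at the base of the deeper column (depth z_c below the surface of column A) and equate Σ ρ_i t_i down to z_c; mantle fills any gap and the z_c terms cancel.
Column A: 2.96×2.97 + 34.3×2.88 + (z_c − 37.26)×3.32
Column B: 1.51×0 + 19.5×ρ + (z_c − 1.51 − 19.5)×3.32
The z_c×3.32 term appears on both sides and cancels. Collect the known terms of each column as K = Σ(ρt)_known − 3.32 × (depth of known layers): K_A = 107.5752 − 3.32×37.26 = −16.128; K_B = 0 − 3.32×(1.51 + 19.5) = −69.7532.
Balance: K_A = K_B + 19.5×ρ, so ρ = (K_A − K_B)/19.5 = 53.6252/19.5 = 2.75 g/cm³.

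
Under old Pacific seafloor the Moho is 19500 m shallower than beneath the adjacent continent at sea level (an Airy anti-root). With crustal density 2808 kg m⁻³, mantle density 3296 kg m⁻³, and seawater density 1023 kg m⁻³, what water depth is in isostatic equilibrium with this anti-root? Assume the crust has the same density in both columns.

Replacing a thickness d of crust by seawater at the top must be balanced by replacing crust with mantle at the base: d (ρ_c − ρ_w) = a (ρ_m − ρ_c).
d = a (ρ_m − ρ_c)/(ρ_c − ρ_w) = 19500 m × 488/1785 = 5330 m.

5330 m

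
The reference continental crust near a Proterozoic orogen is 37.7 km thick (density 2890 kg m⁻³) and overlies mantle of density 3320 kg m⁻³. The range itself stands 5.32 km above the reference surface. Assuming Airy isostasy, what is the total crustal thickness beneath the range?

78.8 km

Root depth r = h ρ_c / (ρ_m − ρ_c) = 5.32 km × 2890 / 430 = 35.76 km.
Total thickness = T + h + r = 37.7 km + 5.32 km + 35.76 km = 78.8 km.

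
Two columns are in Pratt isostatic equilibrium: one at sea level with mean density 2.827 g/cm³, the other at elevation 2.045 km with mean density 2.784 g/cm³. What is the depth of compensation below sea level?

ρ_ref D = ρ (D + h) → D (ρ_ref − ρ) = ρ h.
D = ρ h/(ρ_ref − ρ) = 2.784 × 2.045 km/(2.827 − 2.784) = 132 km.

132 km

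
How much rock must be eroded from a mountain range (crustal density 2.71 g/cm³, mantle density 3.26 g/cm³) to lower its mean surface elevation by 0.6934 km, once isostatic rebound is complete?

Net drop Δ = e − u = e − e ρ_c/ρ_m = e (ρ_m − ρ_c)/ρ_m.
e = Δ ρ_m/(ρ_m − ρ_c) = 0.6934 km × 3.26/0.55 = 4.11 km.

4.11 km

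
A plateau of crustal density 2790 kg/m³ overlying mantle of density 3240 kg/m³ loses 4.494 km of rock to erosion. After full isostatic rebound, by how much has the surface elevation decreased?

0.624 km

Rebound u = e ρ_c/ρ_m = 4.494 km × 2790/3240 = 3.87 km.
Net surface drop = e − u = 4.494 km − 3.87 km = e (ρ_m − ρ_c)/ρ_m = 0.624 km.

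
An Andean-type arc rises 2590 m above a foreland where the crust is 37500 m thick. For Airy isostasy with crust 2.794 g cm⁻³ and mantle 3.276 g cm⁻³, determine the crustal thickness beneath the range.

Root depth r = h ρ_c / (ρ_m − ρ_c) = 2590 m × 2.794 / 0.482 = 15010 m.
Total thickness = T + h + r = 37500 m + 2590 m + 15010 m = 55100 m.

55100 m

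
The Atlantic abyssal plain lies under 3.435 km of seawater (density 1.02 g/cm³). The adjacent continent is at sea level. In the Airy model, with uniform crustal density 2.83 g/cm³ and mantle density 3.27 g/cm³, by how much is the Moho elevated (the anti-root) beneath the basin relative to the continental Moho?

By Archimedes' principle applied to the lithosphere: replacing crust with seawater at the top is compensated by replacing crust with mantle at the base: d (ρ_c − ρ_w) = a (ρ_m − ρ_c).
a = d (ρ_c − ρ_w)/(ρ_m − ρ_c) = 3.435 km × 1.81/0.44 = 14.1 km.

14.1 km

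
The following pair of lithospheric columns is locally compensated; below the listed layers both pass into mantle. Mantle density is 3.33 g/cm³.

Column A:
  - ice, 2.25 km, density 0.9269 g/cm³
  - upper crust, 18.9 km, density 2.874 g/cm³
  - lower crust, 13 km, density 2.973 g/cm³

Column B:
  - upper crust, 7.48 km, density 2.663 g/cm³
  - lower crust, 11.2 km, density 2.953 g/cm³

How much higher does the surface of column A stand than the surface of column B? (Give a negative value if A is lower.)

2.84 km

For any compensation level in the mantle, the mantle terms cancel and isostasy reduces to e = (Σt_A − Σt_B) − (Σ(ρt)_A − Σ(ρt)_B) / ρ_m.
Σt_A = 34.15 km; Σt_B = 18.68 km; Σ(ρt)_A = 95.053125; Σ(ρt)_B = 52.99284 (in km·g/cm³).
e = (34.15 − 18.68) − (95.053125 − 52.99284) / 3.33 = 2.84 km.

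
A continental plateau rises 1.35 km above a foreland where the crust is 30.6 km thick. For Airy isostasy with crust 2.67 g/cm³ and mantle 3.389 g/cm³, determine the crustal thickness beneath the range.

Root depth r = h ρ_c / (ρ_m − ρ_c) = 1.35 km × 2.67 / 0.719 = 5.013 km.
Total thickness = T + h + r = 30.6 km + 1.35 km + 5.013 km = 37 km.

37 km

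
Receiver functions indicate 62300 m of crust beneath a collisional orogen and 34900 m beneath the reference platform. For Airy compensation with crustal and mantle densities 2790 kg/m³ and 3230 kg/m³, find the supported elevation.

Excess crust Δ = 62300 m − 34900 m = 27400 m, split between elevation h and root r with h + r = Δ.
Airy balance ρ_c h = (ρ_m − ρ_c) r gives r = h ρ_c/(ρ_m − ρ_c), so h (1 + ρ_c/(ρ_m − ρ_c)) = Δ, i.e. h = Δ (ρ_m − ρ_c)/ρ_m.
h = 27400 m × 440/3230 = 3730 m.

3730 m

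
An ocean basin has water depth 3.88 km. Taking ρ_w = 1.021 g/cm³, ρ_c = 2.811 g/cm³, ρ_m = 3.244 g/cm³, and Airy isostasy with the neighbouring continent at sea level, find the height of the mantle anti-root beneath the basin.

16 km

By Archimedes' principle applied to the lithosphere: replacing crust with seawater at the top is compensated by replacing crust with mantle at the base: d (ρ_c − ρ_w) = a (ρ_m − ρ_c).
a = d (ρ_c − ρ_w)/(ρ_m − ρ_c) = 3.88 km × 1.79/0.433 = 16 km.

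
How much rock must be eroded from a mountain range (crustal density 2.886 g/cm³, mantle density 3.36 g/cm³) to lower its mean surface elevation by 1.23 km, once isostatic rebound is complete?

8.72 km

Net drop Δ = e − u = e − e ρ_c/ρ_m = e (ρ_m − ρ_c)/ρ_m.
e = Δ ρ_m/(ρ_m − ρ_c) = 1.23 km × 3.36/0.474 = 8.72 km.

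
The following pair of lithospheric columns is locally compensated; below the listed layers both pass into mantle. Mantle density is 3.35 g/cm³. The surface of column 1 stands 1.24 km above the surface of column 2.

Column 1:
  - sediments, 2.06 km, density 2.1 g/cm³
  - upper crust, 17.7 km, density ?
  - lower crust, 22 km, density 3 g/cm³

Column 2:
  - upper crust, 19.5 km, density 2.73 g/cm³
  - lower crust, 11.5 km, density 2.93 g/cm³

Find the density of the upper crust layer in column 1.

2.74 g/cm³

Take the compensation level at the base of the deeper column (depth z_c below the surface of column 1) and equate Σ ρ_i t_i down to z_c; mantle fills any gap and the z_c terms cancel.
Column 1: 2.06×2.1 + 17.7×ρ + 22×3 + (z_c − 41.76)×3.35
Column 2: 1.24×0 + 19.5×2.73 + 11.5×2.93 + (z_c − 1.24 − 31)×3.35
The z_c×3.35 term appears on both sides and cancels. Collect the known terms of each column as K = Σ(ρt)_known − 3.35 × (depth of known layers): K_1 = 70.326 − 3.35×41.76 = −69.57; K_2 = 86.93 − 3.35×(1.24 + 31) = −21.074.
Balance: K_1 + 17.7×ρ = K_2, so ρ = (K_2 − K_1)/17.7 = 48.496/17.7 = 2.74 g/cm³.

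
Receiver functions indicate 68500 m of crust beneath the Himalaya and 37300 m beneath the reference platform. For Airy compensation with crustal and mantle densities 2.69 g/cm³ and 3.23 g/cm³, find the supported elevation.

5220 m

Excess crust Δ = 68500 m − 37300 m = 31200 m, split between elevation h and root r with h + r = Δ.
Airy balance ρ_c h = (ρ_m − ρ_c) r gives r = h ρ_c/(ρ_m − ρ_c), so h (1 + ρ_c/(ρ_m − ρ_c)) = Δ, i.e. h = Δ (ρ_m − ρ_c)/ρ_m.
h = 31200 m × 0.54/3.23 = 5220 m.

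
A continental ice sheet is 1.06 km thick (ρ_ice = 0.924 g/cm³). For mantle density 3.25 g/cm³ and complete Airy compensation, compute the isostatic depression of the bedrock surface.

Isostatic balance requires: the ice load ρ_ice t is balanced by mantle displaced below, ρ_m s.
s = t ρ_ice / ρ_m = 1.06 km × 0.924/3.25 = 0.301 km.

0.301 km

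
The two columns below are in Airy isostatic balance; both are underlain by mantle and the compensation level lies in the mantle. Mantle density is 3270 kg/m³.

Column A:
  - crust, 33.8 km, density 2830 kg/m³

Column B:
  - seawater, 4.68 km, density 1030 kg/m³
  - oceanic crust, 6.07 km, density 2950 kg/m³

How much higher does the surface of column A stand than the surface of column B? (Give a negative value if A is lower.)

For any compensation level in the mantle, the mantle terms cancel and isostasy reduces to e = (Σt_A − Σt_B) − (Σ(ρt)_A − Σ(ρt)_B) / ρ_m.
Σt_A = 33.8 km; Σt_B = 10.75 km; Σ(ρt)_A = 95654; Σ(ρt)_B = 22726.9 (in km·kg/m³).
e = (33.8 − 10.75) − (95654 − 22726.9) / 3270 = 0.748 km.

0.748 km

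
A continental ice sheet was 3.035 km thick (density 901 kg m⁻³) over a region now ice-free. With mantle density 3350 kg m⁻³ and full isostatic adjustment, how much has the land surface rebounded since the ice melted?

0.816 km

Removing the load lets mantle flow back in; uplift u satisfies ρ_ice t = ρ_m u.
u = t ρ_ice/ρ_m = 3.035 km × 901/3350 = 0.816 km.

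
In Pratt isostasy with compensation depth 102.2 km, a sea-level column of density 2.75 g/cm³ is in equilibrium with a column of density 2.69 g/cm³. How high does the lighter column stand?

ρ_ref D = ρ (D + h) → h = D (ρ_ref − ρ)/ρ.
h = 102.2 km × (2.75 − 2.69)/2.69 = 2.28 km.

2.28 km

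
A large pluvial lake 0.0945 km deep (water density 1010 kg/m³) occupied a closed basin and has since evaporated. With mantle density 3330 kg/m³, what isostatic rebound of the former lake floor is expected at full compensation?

0.0287 km

u = d ρ_w/ρ_m = 0.0945 km × 1010/3330 = 0.0287 km.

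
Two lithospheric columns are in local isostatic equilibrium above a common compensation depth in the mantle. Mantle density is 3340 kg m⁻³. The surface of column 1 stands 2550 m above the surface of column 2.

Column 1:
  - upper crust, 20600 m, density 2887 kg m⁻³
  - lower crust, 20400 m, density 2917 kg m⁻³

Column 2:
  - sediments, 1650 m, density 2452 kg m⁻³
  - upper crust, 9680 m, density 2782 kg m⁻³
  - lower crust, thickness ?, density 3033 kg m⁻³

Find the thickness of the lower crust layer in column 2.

Take the compensation level at the base of the deeper column (depth z_c below the surface of column 1) and equate Σ ρ_i t_i down to z_c; mantle fills any gap and the z_c terms cancel.
Column 1: 20600×2887 + 20400×2917 + (z_c − 41000)×3340
Column 2: 2550×0 + 1650×2452 + 9680×2782 + x×3033 + (z_c − 2550 − 11330 − x)×3340
The z_c×3340 term appears on both sides and cancels. Collect the known terms of each column as K = Σ(ρt)_known − 3340 × (depth of known layers): K_1 = 118979000 − 3340×41000 = −17961000; K_2 = 30975560 − 3340×(2550 + 11330) = −15383640.
Balance: K_1 = K_2 − x×(3340 − 3033), so x = (K_2 − K_1)/(3340 − 3033) = 2577360/307 = 8400 m.

8400 m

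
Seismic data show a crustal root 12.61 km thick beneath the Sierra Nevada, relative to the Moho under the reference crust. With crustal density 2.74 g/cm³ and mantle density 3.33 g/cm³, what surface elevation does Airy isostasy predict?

In Airy isostatic equilibrium: ρ_c h = (ρ_m − ρ_c) r.
h = r (ρ_m − ρ_c) / ρ_c = 12.61 km × (3.33 − 2.74) / 2.74 = 2.72 km.

2.72 km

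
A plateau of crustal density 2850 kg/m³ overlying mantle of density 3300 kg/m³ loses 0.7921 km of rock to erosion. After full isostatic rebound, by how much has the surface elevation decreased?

Rebound u = e ρ_c/ρ_m = 0.7921 km × 2850/3300 = 0.6841 km.
Net surface drop = e − u = 0.7921 km − 0.6841 km = e (ρ_m − ρ_c)/ρ_m = 0.108 km.

0.108 km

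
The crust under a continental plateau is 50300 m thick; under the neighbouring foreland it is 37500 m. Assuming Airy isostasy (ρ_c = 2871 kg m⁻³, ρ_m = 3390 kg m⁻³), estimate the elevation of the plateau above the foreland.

1960 m

Excess crust Δ = 50300 m − 37500 m = 12800 m, split between elevation h and root r with h + r = Δ.
Airy balance ρ_c h = (ρ_m − ρ_c) r gives r = h ρ_c/(ρ_m − ρ_c), so h (1 + ρ_c/(ρ_m − ρ_c)) = Δ, i.e. h = Δ (ρ_m − ρ_c)/ρ_m.
h = 12800 m × 519/3390 = 1960 m.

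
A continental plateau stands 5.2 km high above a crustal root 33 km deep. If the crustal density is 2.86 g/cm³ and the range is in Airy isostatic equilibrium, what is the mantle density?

Airy balance: ρ_c h = (ρ_m − ρ_c) r → ρ_m = ρ_c (1 + h/r).
ρ_m = 2.86 × (1 + 5.2 km/33 km) = 3.31 g/cm³.

3.31 g/cm³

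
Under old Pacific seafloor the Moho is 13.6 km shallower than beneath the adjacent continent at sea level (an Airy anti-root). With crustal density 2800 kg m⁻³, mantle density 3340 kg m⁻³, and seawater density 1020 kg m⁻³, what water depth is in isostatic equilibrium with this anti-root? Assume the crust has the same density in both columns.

Replacing a thickness d of crust by seawater at the top must be balanced by replacing crust with mantle at the base: d (ρ_c − ρ_w) = a (ρ_m − ρ_c).
d = a (ρ_m − ρ_c)/(ρ_c − ρ_w) = 13.6 km × 540/1780 = 4.13 km.

4.13 km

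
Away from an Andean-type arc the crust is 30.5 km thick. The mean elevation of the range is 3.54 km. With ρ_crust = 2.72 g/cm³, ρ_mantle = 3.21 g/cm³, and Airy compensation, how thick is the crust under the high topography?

Root depth r = h ρ_c / (ρ_m − ρ_c) = 3.54 km × 2.72 / 0.49 = 19.65 km.
Total thickness = T + h + r = 30.5 km + 3.54 km + 19.65 km = 53.7 km.

53.7 km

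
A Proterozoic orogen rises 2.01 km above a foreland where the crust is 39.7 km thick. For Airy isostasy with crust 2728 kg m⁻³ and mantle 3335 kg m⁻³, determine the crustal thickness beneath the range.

50.7 km

Root depth r = h ρ_c / (ρ_m − ρ_c) = 2.01 km × 2728 / 607 = 9.033 km.
Total thickness = T + h + r = 39.7 km + 2.01 km + 9.033 km = 50.7 km.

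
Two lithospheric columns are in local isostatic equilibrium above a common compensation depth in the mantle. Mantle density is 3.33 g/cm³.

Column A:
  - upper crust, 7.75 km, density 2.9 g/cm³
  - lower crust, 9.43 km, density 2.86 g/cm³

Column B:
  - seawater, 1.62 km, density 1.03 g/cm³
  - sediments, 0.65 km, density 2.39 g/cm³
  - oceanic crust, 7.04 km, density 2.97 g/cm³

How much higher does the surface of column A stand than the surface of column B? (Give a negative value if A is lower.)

0.268 km

For any compensation level in the mantle, the mantle terms cancel and isostasy reduces to e = (Σt_A − Σt_B) − (Σ(ρt)_A − Σ(ρt)_B) / ρ_m.
Σt_A = 17.18 km; Σt_B = 9.31 km; Σ(ρt)_A = 49.4448; Σ(ρt)_B = 24.1309 (in km·g/cm³).
e = (17.18 − 9.31) − (49.4448 − 24.1309) / 3.33 = 0.268 km.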